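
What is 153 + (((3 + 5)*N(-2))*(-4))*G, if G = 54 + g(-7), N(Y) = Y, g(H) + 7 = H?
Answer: 2713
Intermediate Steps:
g(H) = -7 + H
G = 40 (G = 54 + (-7 - 7) = 54 - 14 = 40)
153 + (((3 + 5)*N(-2))*(-4))*G = 153 + (((3 + 5)*(-2))*(-4))*40 = 153 + ((8*(-2))*(-4))*40 = 153 - 16*(-4)*40 = 153 + 64*40 = 153 + 2560 = 2713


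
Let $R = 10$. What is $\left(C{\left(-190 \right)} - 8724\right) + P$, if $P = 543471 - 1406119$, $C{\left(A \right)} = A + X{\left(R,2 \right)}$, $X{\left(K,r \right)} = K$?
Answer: $-871552$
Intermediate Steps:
$C{\left(A \right)} = 10 + A$ ($C{\left(A \right)} = A + 10 = 10 + A$)
$P = -862648$ ($P = 543471 - 1406119 = -862648$)
$\left(C{\left(-190 \right)} - 8724\right) + P = \left(\left(10 - 190\right) - 8724\right) - 862648 = \left(-180 - 8724\right) - 862648 = -8904 - 862648 = -871552$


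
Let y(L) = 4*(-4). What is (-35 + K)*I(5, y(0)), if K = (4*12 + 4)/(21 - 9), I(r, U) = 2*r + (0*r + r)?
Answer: -460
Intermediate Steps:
y(L) = -16
I(r, U) = 3*r (I(r, U) = 2*r + (0 + r) = 2*r + r = 3*r)
K = 13/3 (K = (48 + 4)/12 = 52*(1/12) = 13/3 ≈ 4.3333)
(-35 + K)*I(5, y(0)) = (-35 + 13/3)*(3*5) = -92/3*15 = -460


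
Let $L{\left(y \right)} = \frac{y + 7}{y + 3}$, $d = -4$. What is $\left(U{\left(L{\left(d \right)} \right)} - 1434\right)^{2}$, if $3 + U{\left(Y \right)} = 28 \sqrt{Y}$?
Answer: $2062617 - 80472 i \sqrt{3} \approx 2.0626 \cdot 10^{6} - 1.3938 \cdot 10^{5} i$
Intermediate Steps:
$L{\left(y \right)} = \frac{7 + y}{3 + y}$
$U{\left(Y \right)} = -3 + 28 \sqrt{Y}$
$\left(U{\left(L{\left(d \right)} \right)} - 1434\right)^{2} = \left(\left(-3 + 28 \sqrt{\frac{7 - 4}{3 - 4}}\right) - 1434\right)^{2} = \left(\left(-3 + 28 \sqrt{\frac{1}{-1} \cdot 3}\right) - 1434\right)^{2} = \left(\left(-3 + 28 \sqrt{\left(-1\right) 3}\right) - 1434\right)^{2} = \left(\left(-3 + 28 \sqrt{-3}\right) - 1434\right)^{2} = \left(\left(-3 + 28 i \sqrt{3}\right) - 1434\right)^{2} = \left(-1437 + 28 i \sqrt{3}\right)^{2}$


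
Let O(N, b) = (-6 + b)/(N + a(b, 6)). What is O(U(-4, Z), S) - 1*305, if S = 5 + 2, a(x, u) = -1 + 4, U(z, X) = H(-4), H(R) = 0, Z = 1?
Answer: -914/3 ≈ -304.67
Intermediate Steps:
U(z, X) = 0
a(x, u) = 3
S = 7
O(N, b) = (-6 + b)/(3 + N) (O(N, b) = (-6 + b)/(N + 3) = (-6 + b)/(3 + N))
O(U(-4, Z), S) - 1*305 = (-6 + 7)/(3 + 0) - 1*305 = 1/3 - 305 = (⅓)*1 - 305 = ⅓ - 305 = -914/3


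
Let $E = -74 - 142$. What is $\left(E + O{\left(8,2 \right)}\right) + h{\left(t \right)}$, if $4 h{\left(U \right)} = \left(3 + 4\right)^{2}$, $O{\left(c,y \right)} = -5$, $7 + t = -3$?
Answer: $- \frac{835}{4} \approx -208.75$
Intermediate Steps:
$t = -10$ ($t = -7 - 3 = -10$)
$h{\left(U \right)} = \frac{49}{4}$ ($h{\left(U \right)} = \frac{\left(3 + 4\right)^{2}}{4} = \frac{7^{2}}{4} = \frac{1}{4} \cdot 49 = \frac{49}{4}$)
$E = -216$ ($E = -74 - 142 = -216$)
$\left(E + O{\left(8,2 \right)}\right) + h{\left(t \right)} = \left(-216 - 5\right) + \frac{49}{4} = -221 + \frac{49}{4} = - \frac{835}{4}$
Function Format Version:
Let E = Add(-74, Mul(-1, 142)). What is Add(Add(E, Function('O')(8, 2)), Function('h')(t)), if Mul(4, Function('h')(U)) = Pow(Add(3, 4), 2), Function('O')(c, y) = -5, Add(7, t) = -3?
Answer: Rational(-835, 4) ≈ -208.75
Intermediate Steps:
t = -10 (t = Add(-7, -3) = -10)
Function('h')(U) = Rational(49, 4) (Function('h')(U) = Mul(Rational(1, 4), Pow(Add(3, 4), 2)) = Mul(Rational(1, 4), Pow(7, 2)) = Mul(Rational(1, 4), 49) = Rational(49, 4))
E = -216 (E = Add(-74, -142) = -216)
Add(Add(E, Function('O')(8, 2)), Function('h')(t)) = Add(Add(-216, -5), Rational(49, 4)) = Add(-221, Rational(49, 4)) = Rational(-835, 4)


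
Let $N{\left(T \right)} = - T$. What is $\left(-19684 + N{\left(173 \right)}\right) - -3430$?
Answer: $-16427$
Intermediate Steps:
$\left(-19684 + N{\left(173 \right)}\right) - -3430 = \left(-19684 - 173\right) - -3430 = \left(-19684 - 173\right) + 3430 = -19857 + 3430 = -16427$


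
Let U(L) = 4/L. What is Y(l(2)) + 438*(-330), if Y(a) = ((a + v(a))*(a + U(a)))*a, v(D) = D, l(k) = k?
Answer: -144508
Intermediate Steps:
Y(a) = 2*a²*(a + 4/a) (Y(a) = ((a + a)*(a + 4/a))*a = ((2*a)*(a + 4/a))*a = (2*a*(a + 4/a))*a = 2*a²*(a + 4/a))
Y(l(2)) + 438*(-330) = 2*2*(4 + 2²) + 438*(-330) = 2*2*(4 + 4) - 144540 = 2*2*8 - 144540 = 32 - 144540 = -144508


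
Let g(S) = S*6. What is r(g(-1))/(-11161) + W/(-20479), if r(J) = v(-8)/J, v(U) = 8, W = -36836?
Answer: 1233461704/685698357 ≈ 1.7988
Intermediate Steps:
g(S) = 6*S
r(J) = 8/J
r(g(-1))/(-11161) + W/(-20479) = (8/((6*(-1))))/(-11161) - 36836/(-20479) = (8/(-6))*(-1/11161) - 36836*(-1/20479) = (8*(-⅙))*(-1/11161) + 36836/20479 = -4/3*(-1/11161) + 36836/20479 = 4/33483 + 36836/20479 = 1233461704/685698357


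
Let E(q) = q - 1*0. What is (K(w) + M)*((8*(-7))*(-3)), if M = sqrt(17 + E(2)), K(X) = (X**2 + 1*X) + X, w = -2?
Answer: 168*sqrt(19) ≈ 732.29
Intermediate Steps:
E(q) = q (E(q) = q + 0 = q)
K(X) = X**2 + 2*X (K(X) = (X**2 + X) + X = (X + X**2) + X = X**2 + 2*X)
M = sqrt(19) (M = sqrt(17 + 2) = sqrt(19) ≈ 4.3589)
(K(w) + M)*((8*(-7))*(-3)) = (-2*(2 - 2) + sqrt(19))*((8*(-7))*(-3)) = (-2*0 + sqrt(19))*(-56*(-3)) = (0 + sqrt(19))*168 = sqrt(19)*168 = 168*sqrt(19)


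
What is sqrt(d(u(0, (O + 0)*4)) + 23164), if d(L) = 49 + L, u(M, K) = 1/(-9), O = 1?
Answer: 2*sqrt(52229)/3 ≈ 152.36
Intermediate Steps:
u(M, K) = -1/9
sqrt(d(u(0, (O + 0)*4)) + 23164) = sqrt((49 - 1/9) + 23164) = sqrt(440/9 + 23164) = sqrt(208916/9) = 2*sqrt(52229)/3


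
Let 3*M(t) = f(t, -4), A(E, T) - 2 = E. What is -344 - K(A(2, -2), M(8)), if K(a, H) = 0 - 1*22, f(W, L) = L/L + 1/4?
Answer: -322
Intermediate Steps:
A(E, T) = 2 + E
f(W, L) = 5/4 (f(W, L) = 1 + 1*(1/4) = 1 + 1/4 = 5/4)
M(t) = 5/12 (M(t) = (1/3)*(5/4) = 5/12)
K(a, H) = -22 (K(a, H) = 0 - 22 = -22)
-344 - K(A(2, -2), M(8)) = -344 - 1*(-22) = -344 + 22 = -322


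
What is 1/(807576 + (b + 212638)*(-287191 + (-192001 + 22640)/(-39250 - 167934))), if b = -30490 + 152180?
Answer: -1126/108112790662135 ≈ -1.0415e-11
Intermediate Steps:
b = 121690
1/(807576 + (b + 212638)*(-287191 + (-192001 + 22640)/(-39250 - 167934))) = 1/(807576 + (121690 + 212638)*(-287191 + (-192001 + 22640)/(-39250 - 167934))) = 1/(807576 + 334328*(-287191 - 169361/(-207184))) = 1/(807576 + 334328*(-287191 - 169361*(-1/207184))) = 1/(807576 + 334328*(-287191 + 169361/207184)) = 1/(807576 + 334328*(-59501210783/207184)) = 1/(807576 - 108113699992711/1126) = 1/(-108112790662135/1126) = -1126/108112790662135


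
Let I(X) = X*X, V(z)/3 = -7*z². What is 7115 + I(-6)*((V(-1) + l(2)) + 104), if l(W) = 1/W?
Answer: 10121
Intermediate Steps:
V(z) = -21*z² (V(z) = 3*(-7*z²) = -21*z²)
I(X) = X²
7115 + I(-6)*((V(-1) + l(2)) + 104) = 7115 + (-6)²*((-21*(-1)² + 1/2) + 104) = 7115 + 36*((-21*1 + ½) + 104) = 7115 + 36*((-21 + ½) + 104) = 7115 + 36*(-41/2 + 104) = 7115 + 36*(167/2) = 7115 + 3006 = 10121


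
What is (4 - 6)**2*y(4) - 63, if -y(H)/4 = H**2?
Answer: -319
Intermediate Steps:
y(H) = -4*H**2
(4 - 6)**2*y(4) - 63 = (4 - 6)**2*(-4*4**2) - 63 = (-2)**2*(-4*16) - 63 = 4*(-64) - 63 = -256 - 63 = -319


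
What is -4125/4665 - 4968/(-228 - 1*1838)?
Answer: 488449/321263 ≈ 1.5204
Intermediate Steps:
-4125/4665 - 4968/(-228 - 1*1838) = -4125*1/4665 - 4968/(-228 - 1838) = -275/311 - 4968/(-2066) = -275/311 - 4968*(-1/2066) = -275/311 + 2484/1033 = 488449/321263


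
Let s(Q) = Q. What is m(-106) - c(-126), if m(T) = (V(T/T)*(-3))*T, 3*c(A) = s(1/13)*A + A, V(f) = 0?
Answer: 588/13 ≈ 45.231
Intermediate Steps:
c(A) = 14*A/39 (c(A) = (A/13 + A)/3 = (14*A/13)/3 = 14*A/39)
m(T) = 0 (m(T) = (0*(-3))*T = 0*T = 0)
m(-106) - c(-126) = 0 - 14*(-126)/39 = 0 - 1*(-588/13) = 0 + 588/13 = 588/13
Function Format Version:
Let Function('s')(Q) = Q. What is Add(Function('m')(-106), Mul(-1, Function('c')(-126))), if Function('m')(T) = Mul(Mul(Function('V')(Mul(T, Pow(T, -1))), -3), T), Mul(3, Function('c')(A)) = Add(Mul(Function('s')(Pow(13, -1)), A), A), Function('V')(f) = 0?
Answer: Rational(588, 13) ≈ 45.231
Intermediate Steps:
Function('c')(A) = Mul(Rational(14, 39), A) (Function('c')(A) = Mul(Rational(1, 3), Add(Mul(Pow(13, -1), A), A)) = Mul(Rational(1, 3), Add(Mul(Rational(1, 13), A), A)) = Mul(Rational(1, 3), Mul(Rational(14, 13), A)) = Mul(Rational(14, 39), A))
Function('m')(T) = 0 (Function('m')(T) = Mul(Mul(0, -3), T) = Mul(0, T) = 0)
Add(Function('m')(-106), Mul(-1, Function('c')(-126))) = Add(0, Mul(-1, Mul(Rational(14, 39), -126))) = Add(0, Mul(-1, Rational(-588, 13))) = Add(0, Rational(588, 13)) = Rational(588, 13)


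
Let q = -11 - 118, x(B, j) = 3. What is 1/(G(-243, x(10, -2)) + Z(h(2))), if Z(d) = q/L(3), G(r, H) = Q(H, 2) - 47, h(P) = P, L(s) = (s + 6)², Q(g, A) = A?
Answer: -27/1258 ≈ -0.021463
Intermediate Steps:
q = -129
L(s) = (6 + s)²
G(r, H) = -45 (G(r, H) = 2 - 47 = -45)
Z(d) = -43/27 (Z(d) = -129/(6 + 3)² = -129/(9²) = -129/81 = -129*1/81 = -43/27)
1/(G(-243, x(10, -2)) + Z(h(2))) = 1/(-45 - 43/27) = 1/(-1258/27) = -27/1258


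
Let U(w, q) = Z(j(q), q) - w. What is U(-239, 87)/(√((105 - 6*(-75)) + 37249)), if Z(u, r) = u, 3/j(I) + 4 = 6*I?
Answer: 123805*√9451/9791236 ≈ 1.2292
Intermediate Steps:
j(I) = 3/(-4 + 6*I)
U(w, q) = -w + 3/(2*(-2 + 3*q)) (U(w, q) = 3/(2*(-2 + 3*q)) - w = -w + 3/(2*(-2 + 3*q)))
U(-239, 87)/(√((105 - 6*(-75)) + 37249)) = (-1*(-239) + 3/(2*(-2 + 3*87)))/(√((105 - 6*(-75)) + 37249)) = (239 + 3/(2*(-2 + 261)))/(√((105 + 450) + 37249)) = (239 + (3/2)/259)/(√(555 + 37249)) = (239 + (3/2)*(1/259))/(√37804) = (239 + 3/518)/((2*√9451)) = 123805*(√9451/18902)/518 = 123805*√9451/9791236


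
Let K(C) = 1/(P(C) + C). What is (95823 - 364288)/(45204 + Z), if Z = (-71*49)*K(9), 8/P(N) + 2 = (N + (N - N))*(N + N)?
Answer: -48592165/8112344 ≈ -5.9899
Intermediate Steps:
P(N) = 8/(-2 + 2*N**2) (P(N) = 8/(-2 + (N + (N - N))*(N + N)) = 8/(-2 + (N + 0)*(2*N)) = 8/(-2 + N*(2*N)) = 8/(-2 + 2*N**2))
K(C) = 1/(C + 4/(-1 + C**2)) (K(C) = 1/(4/(-1 + C**2) + C) = 1/(C + 4/(-1 + C**2)))
Z = -69580/181 (Z = (-71*49)*((-1 + 9**2)/(4 + 9**3 - 1*9)) = -3479*(-1 + 81)/(4 + 729 - 9) = -3479*80/724 = -3479*20/181 = -69580/181 ≈ -384.42)
(95823 - 364288)/(45204 + Z) = (95823 - 364288)/(45204 - 69580/181) = -268465/8112344/181 = -268465*181/8112344 = -48592165/8112344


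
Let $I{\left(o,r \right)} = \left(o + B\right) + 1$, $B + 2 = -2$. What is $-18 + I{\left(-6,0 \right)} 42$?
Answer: $-396$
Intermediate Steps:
$B = -4$ ($B = -2 - 2 = -4$)
$I{\left(o,r \right)} = -3 + o$ ($I{\left(o,r \right)} = \left(o - 4\right) + 1 = \left(-4 + o\right) + 1 = -3 + o$)
$-18 + I{\left(-6,0 \right)} 42 = -18 + \left(-3 - 6\right) 42 = -18 - 378 = -396$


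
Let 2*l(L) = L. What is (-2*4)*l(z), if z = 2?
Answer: -8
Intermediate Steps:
l(L) = L/2
(-2*4)*l(z) = (-2*4)*((1/2)*2) = -8*1 = -8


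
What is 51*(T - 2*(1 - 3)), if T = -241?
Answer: -12087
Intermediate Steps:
51*(T - 2*(1 - 3)) = 51*(-241 - 2*(1 - 3)) = 51*(-241 - 2*(-2)) = 51*(-241 + 4) = 51*(-237) = -12087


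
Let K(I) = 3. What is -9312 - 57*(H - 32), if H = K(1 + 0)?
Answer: -7659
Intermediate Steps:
H = 3
-9312 - 57*(H - 32) = -9312 - 57*(3 - 32) = -9312 - 57*(-29) = -9312 - 1*(-1653) = -9312 + 1653 = -7659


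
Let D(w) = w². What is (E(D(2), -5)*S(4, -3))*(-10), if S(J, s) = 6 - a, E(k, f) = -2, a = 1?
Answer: 100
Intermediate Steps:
S(J, s) = 5 (S(J, s) = 6 - 1*1 = 6 - 1 = 5)
(E(D(2), -5)*S(4, -3))*(-10) = -2*5*(-10) = -10*(-10) = 100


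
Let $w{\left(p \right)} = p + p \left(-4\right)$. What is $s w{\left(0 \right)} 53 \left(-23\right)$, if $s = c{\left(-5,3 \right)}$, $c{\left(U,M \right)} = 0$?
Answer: $0$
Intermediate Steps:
$s = 0$
$w{\left(p \right)} = - 3 p$ ($w{\left(p \right)} = p - 4 p = - 3 p$)
$s w{\left(0 \right)} 53 \left(-23\right) = 0 \left(\left(-3\right) 0\right) 53 \left(-23\right) = 0 \cdot 0 \cdot 53 \left(-23\right) = 0 \cdot 53 \left(-23\right) = 0 \left(-23\right) = 0$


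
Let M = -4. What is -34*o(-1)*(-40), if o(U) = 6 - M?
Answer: 13600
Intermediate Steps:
o(U) = 10 (o(U) = 6 - 1*(-4) = 6 + 4 = 10)
-34*o(-1)*(-40) = -34*10*(-40) = -340*(-40) = 13600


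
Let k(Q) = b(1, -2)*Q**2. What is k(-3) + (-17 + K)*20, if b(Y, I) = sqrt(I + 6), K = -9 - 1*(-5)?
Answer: -402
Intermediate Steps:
K = -4 (K = -9 + 5 = -4)
b(Y, I) = sqrt(6 + I)
k(Q) = 2*Q**2 (k(Q) = sqrt(6 - 2)*Q**2 = sqrt(4)*Q**2 = 2*Q**2)
k(-3) + (-17 + K)*20 = 2*(-3)**2 + (-17 - 4)*20 = 2*9 - 21*20 = 18 - 420 = -402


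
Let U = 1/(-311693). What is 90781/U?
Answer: -28295802233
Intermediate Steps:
U = -1/311693 ≈ -3.2083e-6
90781/U = 90781/(-1/311693) = 90781*(-311693) = -28295802233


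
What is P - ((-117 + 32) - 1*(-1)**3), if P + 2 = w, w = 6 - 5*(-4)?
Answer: 108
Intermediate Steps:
w = 26 (w = 6 + 20 = 26)
P = 24 (P = -2 + 26 = 24)
P - ((-117 + 32) - 1*(-1)**3) = 24 - ((-117 + 32) - 1*(-1)**3) = 24 - (-85 - 1*(-1)) = 24 - (-85 + 1) = 24 - 1*(-84) = 24 + 84 = 108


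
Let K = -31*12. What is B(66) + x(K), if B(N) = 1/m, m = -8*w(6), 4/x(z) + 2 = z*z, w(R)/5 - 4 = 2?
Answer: -68711/16605840 ≈ -0.0041378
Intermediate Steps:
K = -372
w(R) = 30 (w(R) = 20 + 5*2 = 20 + 10 = 30)
x(z) = 4/(-2 + z**2) (x(z) = 4/(-2 + z*z) = 4/(-2 + z**2))
m = -240 (m = -8*30 = -240)
B(N) = -1/240 (B(N) = 1/(-240) = -1/240)
B(66) + x(K) = -1/240 + 4/(-2 + (-372)**2) = -1/240 + 4/(-2 + 138384) = -1/240 + 4/138382 = -1/240 + 4*(1/138382) = -1/240 + 2/69191 = -68711/16605840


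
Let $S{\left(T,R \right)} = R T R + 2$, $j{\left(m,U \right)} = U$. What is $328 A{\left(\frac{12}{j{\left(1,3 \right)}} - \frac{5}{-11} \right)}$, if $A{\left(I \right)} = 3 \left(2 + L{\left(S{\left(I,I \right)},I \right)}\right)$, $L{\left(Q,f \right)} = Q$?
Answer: $\frac{121005432}{1331} \approx 90913.0$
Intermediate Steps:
$S{\left(T,R \right)} = 2 + T R^{2}$ ($S{\left(T,R \right)} = T R^{2} + 2 = 2 + T R^{2}$)
$A{\left(I \right)} = 12 + 3 I^{3}$ ($A{\left(I \right)} = 3 \left(2 + \left(2 + I I^{2}\right)\right) = 3 \left(2 + \left(2 + I^{3}\right)\right) = 3 \left(4 + I^{3}\right) = 12 + 3 I^{3}$)
$328 A{\left(\frac{12}{j{\left(1,3 \right)}} - \frac{5}{-11} \right)} = 328 \left(12 + 3 \left(\frac{12}{3} - \frac{5}{-11}\right)^{3}\right) = 328 \left(12 + 3 \left(12 \cdot \frac{1}{3} - - \frac{5}{11}\right)^{3}\right) = 328 \left(12 + 3 \left(4 + \frac{5}{11}\right)^{3}\right) = 328 \left(12 + 3 \left(\frac{49}{11}\right)^{3}\right) = 328 \left(12 + 3 \cdot \frac{117649}{1331}\right) = 328 \left(12 + \frac{352947}{1331}\right) = 328 \cdot \frac{368919}{1331} = \frac{121005432}{1331}$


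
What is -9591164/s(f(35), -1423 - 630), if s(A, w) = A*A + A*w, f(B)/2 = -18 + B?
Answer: 4795582/34323 ≈ 139.72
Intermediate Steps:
f(B) = -36 + 2*B (f(B) = 2*(-18 + B) = -36 + 2*B)
s(A, w) = A² + A*w
-9591164/s(f(35), -1423 - 630) = -9591164*1/((-36 + 2*35)*((-36 + 2*35) + (-1423 - 630))) = -9591164*1/((-36 + 70)*((-36 + 70) - 2053)) = -9591164*1/(34*(34 - 2053)) = -9591164/(34*(-2019)) = -9591164/(-68646) = -9591164*(-1/68646) = 4795582/34323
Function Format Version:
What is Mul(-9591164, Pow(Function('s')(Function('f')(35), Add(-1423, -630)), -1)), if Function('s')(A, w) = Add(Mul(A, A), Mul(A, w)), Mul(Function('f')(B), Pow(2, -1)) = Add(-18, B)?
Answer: Rational(4795582, 34323) ≈ 139.72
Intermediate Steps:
Function('f')(B) = Add(-36, Mul(2, B)) (Function('f')(B) = Mul(2, Add(-18, B)) = Add(-36, Mul(2, B)))
Function('s')(A, w) = Add(Pow(A, 2), Mul(A, w))
Mul(-9591164, Pow(Function('s')(Function('f')(35), Add(-1423, -630)), -1)) = Mul(-9591164, Pow(Mul(Add(-36, Mul(2, 35)), Add(Add(-36, Mul(2, 35)), Add(-1423, -630))), -1)) = Mul(-9591164, Pow(Mul(Add(-36, 70), Add(Add(-36, 70), -2053)), -1)) = Mul(-9591164, Pow(Mul(34, Add(34, -2053)), -1)) = Mul(-9591164, Pow(Mul(34, -2019), -1)) = Mul(-9591164, Pow(-68646, -1)) = Mul(-9591164, Rational(-1, 68646)) = Rational(4795582, 34323)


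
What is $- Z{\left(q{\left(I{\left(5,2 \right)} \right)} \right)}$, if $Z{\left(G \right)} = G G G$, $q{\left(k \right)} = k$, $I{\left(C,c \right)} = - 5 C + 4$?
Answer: $9261$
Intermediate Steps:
$I{\left(C,c \right)} = 4 - 5 C$
$Z{\left(G \right)} = G^{3}$ ($Z{\left(G \right)} = G^{2} G = G^{3}$)
$- Z{\left(q{\left(I{\left(5,2 \right)} \right)} \right)} = - \left(4 - 25\right)^{3} = - \left(-21\right)^{3} = \left(-1\right) \left(-9261\right) = 9261$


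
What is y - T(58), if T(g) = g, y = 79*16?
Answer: 1206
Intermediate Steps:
y = 1264
y - T(58) = 1264 - 1*58 = 1264 - 58 = 1206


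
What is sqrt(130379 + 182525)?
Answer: 2*sqrt(78226) ≈ 559.38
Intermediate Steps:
sqrt(130379 + 182525) = sqrt(312904) = 2*sqrt(78226)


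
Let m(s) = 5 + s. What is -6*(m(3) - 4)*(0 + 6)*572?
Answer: -82368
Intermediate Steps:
-6*(m(3) - 4)*(0 + 6)*572 = -6*((5 + 3) - 4)*(0 + 6)*572 = -6*(8 - 4)*6*572 = -24*6*572 = -6*24*572 = -144*572 = -82368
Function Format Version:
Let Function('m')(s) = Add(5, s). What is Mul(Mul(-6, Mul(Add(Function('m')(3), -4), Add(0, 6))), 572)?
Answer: -82368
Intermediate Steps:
Mul(Mul(-6, Mul(Add(Function('m')(3), -4), Add(0, 6))), 572) = Mul(Mul(-6, Mul(Add(Add(5, 3), -4), Add(0, 6))), 572) = Mul(Mul(-6, Mul(Add(8, -4), 6)), 572) = Mul(Mul(-6, Mul(4, 6)), 572) = Mul(Mul(-6, 24), 572) = Mul(-144, 572) = -82368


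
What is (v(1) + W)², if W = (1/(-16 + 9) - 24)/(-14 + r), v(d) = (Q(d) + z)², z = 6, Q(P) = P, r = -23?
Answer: 165379600/67081 ≈ 2465.4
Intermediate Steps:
v(d) = (6 + d)² (v(d) = (d + 6)² = (6 + d)²)
W = 169/259 (W = (1/(-16 + 9) - 24)/(-14 - 23) = (1/(-7) - 24)/(-37) = (-⅐ - 24)*(-1/37) = -169/7*(-1/37) = 169/259 ≈ 0.65251)
(v(1) + W)² = ((6 + 1)² + 169/259)² = (7² + 169/259)² = (49 + 169/259)² = (12860/259)² = 165379600/67081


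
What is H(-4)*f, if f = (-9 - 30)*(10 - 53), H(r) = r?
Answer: -6708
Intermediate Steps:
f = 1677 (f = -39*(-43) = 1677)
H(-4)*f = -4*1677 = -6708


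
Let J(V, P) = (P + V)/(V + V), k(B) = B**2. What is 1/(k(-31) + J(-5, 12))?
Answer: 10/9603 ≈ 0.0010413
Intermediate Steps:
J(V, P) = (P + V)/(2*V) (J(V, P) = (P + V)/((2*V)) = (P + V)*(1/(2*V)) = (P + V)/(2*V))
1/(k(-31) + J(-5, 12)) = 1/((-31)**2 + (1/2)*(12 - 5)/(-5)) = 1/(961 + (1/2)*(-1/5)*7) = 1/(961 - 7/10) = 1/(9603/10) = 10/9603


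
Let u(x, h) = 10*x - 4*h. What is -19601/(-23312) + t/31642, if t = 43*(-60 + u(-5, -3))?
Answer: 260989037/368819152 ≈ 0.70763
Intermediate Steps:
u(x, h) = -4*h + 10*x
t = -4214 (t = 43*(-60 + (-4*(-3) + 10*(-5))) = 43*(-60 + (12 - 50)) = 43*(-60 - 38) = 43*(-98) = -4214)
-19601/(-23312) + t/31642 = -19601/(-23312) - 4214/31642 = -19601*(-1/23312) - 4214*1/31642 = 19601/23312 - 2107/15821 = 260989037/368819152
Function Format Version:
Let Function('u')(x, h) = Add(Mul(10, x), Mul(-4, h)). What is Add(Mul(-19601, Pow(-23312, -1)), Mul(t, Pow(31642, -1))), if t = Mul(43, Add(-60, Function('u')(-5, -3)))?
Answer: Rational(260989037, 368819152) ≈ 0.70763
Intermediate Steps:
Function('u')(x, h) = Add(Mul(-4, h), Mul(10, x))
t = -4214 (t = Mul(43, Add(-60, Add(Mul(-4, -3), Mul(10, -5)))) = Mul(43, Add(-60, Add(12, -50))) = Mul(43, Add(-60, -38)) = Mul(43, -98) = -4214)
Add(Mul(-19601, Pow(-23312, -1)), Mul(t, Pow(31642, -1))) = Add(Mul(-19601, Pow(-23312, -1)), Mul(-4214, Pow(31642, -1))) = Add(Mul(-19601, Rational(-1, 23312)), Mul(-4214, Rational(1, 31642))) = Add(Rational(19601, 23312), Rational(-2107, 15821)) = Rational(260989037, 368819152)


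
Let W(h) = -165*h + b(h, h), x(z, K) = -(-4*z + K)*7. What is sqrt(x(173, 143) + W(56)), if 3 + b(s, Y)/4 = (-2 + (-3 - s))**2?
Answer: 5*sqrt(379) ≈ 97.340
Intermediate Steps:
b(s, Y) = -12 + 4*(-5 - s)**2 (b(s, Y) = -12 + 4*(-2 + (-3 - s))**2 = -12 + 4*(-5 - s)**2)
x(z, K) = -7*K + 28*z (x(z, K) = -(K - 4*z)*7 = (-K + 4*z)*7 = -7*K + 28*z)
W(h) = -12 - 165*h + 4*(5 + h)**2 (W(h) = -165*h + (-12 + 4*(5 + h)**2) = -12 - 165*h + 4*(5 + h)**2)
sqrt(x(173, 143) + W(56)) = sqrt((-7*143 + 28*173) + (88 - 125*56 + 4*56**2)) = sqrt((-1001 + 4844) + (88 - 7000 + 4*3136)) = sqrt(3843 + (88 - 7000 + 12544)) = sqrt(3843 + 5632) = sqrt(9475) = 5*sqrt(379)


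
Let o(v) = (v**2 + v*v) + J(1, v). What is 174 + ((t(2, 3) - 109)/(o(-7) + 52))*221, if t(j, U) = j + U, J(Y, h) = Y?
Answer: 3290/151 ≈ 21.788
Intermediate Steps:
t(j, U) = U + j
o(v) = 1 + 2*v**2 (o(v) = (v**2 + v*v) + 1 = (v**2 + v**2) + 1 = 2*v**2 + 1 = 1 + 2*v**2)
174 + ((t(2, 3) - 109)/(o(-7) + 52))*221 = 174 + (((3 + 2) - 109)/((1 + 2*(-7)**2) + 52))*221 = 174 + ((5 - 109)/((1 + 2*49) + 52))*221 = 174 - 104/((1 + 98) + 52)*221 = 174 - 104/(99 + 52)*221 = 174 - 104/151*221 = 174 - 22984/151 = 3290/151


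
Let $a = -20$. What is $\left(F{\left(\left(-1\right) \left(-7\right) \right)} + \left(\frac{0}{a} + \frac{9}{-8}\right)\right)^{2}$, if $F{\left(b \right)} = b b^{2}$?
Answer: $\frac{7480225}{64} \approx 1.1688 \cdot 10^{5}$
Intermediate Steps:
$F{\left(b \right)} = b^{3}$
$\left(F{\left(\left(-1\right) \left(-7\right) \right)} + \left(\frac{0}{a} + \frac{9}{-8}\right)\right)^{2} = \left(\left(\left(-1\right) \left(-7\right)\right)^{3} + \left(\frac{0}{-20} + \frac{9}{-8}\right)\right)^{2} = \left(7^{3} + \left(0 \left(- \frac{1}{20}\right) + 9 \left(- \frac{1}{8}\right)\right)\right)^{2} = \left(343 + \left(0 - \frac{9}{8}\right)\right)^{2} = \left(343 - \frac{9}{8}\right)^{2} = \left(\frac{2735}{8}\right)^{2} = \frac{7480225}{64}$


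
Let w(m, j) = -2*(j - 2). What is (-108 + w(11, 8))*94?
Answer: -11280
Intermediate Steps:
w(m, j) = 4 - 2*j (w(m, j) = -2*(-2 + j) = 4 - 2*j)
(-108 + w(11, 8))*94 = (-108 + (4 - 2*8))*94 = (-108 + (4 - 16))*94 = (-108 - 12)*94 = -120*94 = -11280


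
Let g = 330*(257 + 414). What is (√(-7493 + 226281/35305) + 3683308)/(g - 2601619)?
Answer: -3683308/2380189 - 2*I*√2332902183905/84032572645 ≈ -1.5475 - 3.6352e-5*I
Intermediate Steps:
g = 221430 (g = 330*671 = 221430)
(√(-7493 + 226281/35305) + 3683308)/(g - 2601619) = (√(-7493 + 226281/35305) + 3683308)/(221430 - 2601619) = (√(-7493 + 226281*(1/35305)) + 3683308)/(-2380189) = (√(-7493 + 226281/35305) + 3683308)*(-1/2380189) = (√(-264314084/35305) + 3683308)*(-1/2380189) = (2*I*√2332902183905/35305 + 3683308)*(-1/2380189) = (3683308 + 2*I*√2332902183905/35305)*(-1/2380189) = -3683308/2380189 - 2*I*√2332902183905/84032572645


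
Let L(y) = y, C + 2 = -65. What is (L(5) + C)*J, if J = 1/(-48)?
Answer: 31/24 ≈ 1.2917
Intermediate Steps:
C = -67 (C = -2 - 65 = -67)
J = -1/48 ≈ -0.020833
(L(5) + C)*J = (5 - 67)*(-1/48) = -62*(-1/48) = 31/24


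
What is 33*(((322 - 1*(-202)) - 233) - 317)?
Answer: -858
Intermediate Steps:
33*(((322 - 1*(-202)) - 233) - 317) = 33*(((322 + 202) - 233) - 317) = 33*((524 - 233) - 317) = 33*(291 - 317) = 33*(-26) = -858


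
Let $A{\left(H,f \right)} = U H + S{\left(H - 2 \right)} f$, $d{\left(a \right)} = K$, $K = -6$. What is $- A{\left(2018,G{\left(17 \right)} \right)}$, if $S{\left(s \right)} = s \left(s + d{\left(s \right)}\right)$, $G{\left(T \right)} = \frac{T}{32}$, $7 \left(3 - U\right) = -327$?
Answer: $- \frac{15771234}{7} \approx -2.253 \cdot 10^{6}$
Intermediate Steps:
$U = \frac{348}{7}$ ($U = 3 - - \frac{327}{7} = 3 + \frac{327}{7} = \frac{348}{7} \approx 49.714$)
$G{\left(T \right)} = \frac{T}{32}$ ($G{\left(T \right)} = T \frac{1}{32} = \frac{T}{32}$)
$d{\left(a \right)} = -6$
$S{\left(s \right)} = s \left(-6 + s\right)$ ($S{\left(s \right)} = s \left(s - 6\right) = s \left(-6 + s\right)$)
$A{\left(H,f \right)} = \frac{348 H}{7} + f \left(-8 + H\right) \left(-2 + H\right)$ ($A{\left(H,f \right)} = \frac{348 H}{7} + \left(H - 2\right) \left(-6 + \left(H - 2\right)\right) f = \frac{348 H}{7} + \left(-2 + H\right) \left(-6 + \left(-2 + H\right)\right) f = \frac{348 H}{7} + \left(-2 + H\right) \left(-8 + H\right) f = \frac{348 H}{7} + \left(-8 + H\right) \left(-2 + H\right) f = \frac{348 H}{7} + f \left(-8 + H\right) \left(-2 + H\right)$)
$- A{\left(2018,G{\left(17 \right)} \right)} = - (\frac{348}{7} \cdot 2018 + \frac{1}{32} \cdot 17 \left(-8 + 2018\right) \left(-2 + 2018\right)) = - (\frac{702264}{7} + \frac{17}{32} \cdot 2010 \cdot 2016) = - (\frac{702264}{7} + 2152710) = \left(-1\right) \frac{15771234}{7} = - \frac{15771234}{7}$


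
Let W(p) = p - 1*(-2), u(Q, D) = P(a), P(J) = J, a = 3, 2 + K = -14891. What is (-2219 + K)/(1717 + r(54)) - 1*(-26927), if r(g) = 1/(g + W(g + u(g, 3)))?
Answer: 870416123/32337 ≈ 26917.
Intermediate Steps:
K = -14893 (K = -2 - 14891 = -14893)
u(Q, D) = 3
W(p) = 2 + p (W(p) = p + 2 = 2 + p)
r(g) = 1/(5 + 2*g) (r(g) = 1/(g + (2 + (g + 3))) = 1/(g + (2 + (3 + g))) = 1/(g + (5 + g)) = 1/(5 + 2*g))
(-2219 + K)/(1717 + r(54)) - 1*(-26927) = (-2219 - 14893)/(1717 + 1/(5 + 2*54)) - 1*(-26927) = -17112/(1717 + 1/(5 + 108)) + 26927 = -17112/(1717 + 1/113) + 26927 = -17112/194022/113 + 26927 = -17112*113/194022 + 26927 = -322276/32337 + 26927 = 870416123/32337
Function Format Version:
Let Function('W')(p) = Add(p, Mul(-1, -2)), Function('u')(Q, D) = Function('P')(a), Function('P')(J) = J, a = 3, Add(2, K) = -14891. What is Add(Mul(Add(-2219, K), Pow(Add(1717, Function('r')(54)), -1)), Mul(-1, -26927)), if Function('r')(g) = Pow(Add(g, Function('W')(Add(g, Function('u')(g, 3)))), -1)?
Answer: Rational(870416123, 32337) ≈ 26917.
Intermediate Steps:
K = -14893 (K = Add(-2, -14891) = -14893)
Function('u')(Q, D) = 3
Function('W')(p) = Add(2, p) (Function('W')(p) = Add(p, 2) = Add(2, p))
Function('r')(g) = Pow(Add(5, Mul(2, g)), -1) (Function('r')(g) = Pow(Add(g, Add(2, Add(g, 3))), -1) = Pow(Add(g, Add(2, Add(3, g))), -1) = Pow(Add(g, Add(5, g)), -1) = Pow(Add(5, Mul(2, g)), -1))
Add(Mul(Add(-2219, K), Pow(Add(1717, Function('r')(54)), -1)), Mul(-1, -26927)) = Add(Mul(Add(-2219, -14893), Pow(Add(1717, Pow(Add(5, Mul(2, 54)), -1)), -1)), Mul(-1, -26927)) = Add(Mul(-17112, Pow(Add(1717, Pow(Add(5, 108), -1)), -1)), 26927) = Add(Mul(-17112, Pow(Add(1717, Pow(113, -1)), -1)), 26927) = Add(Mul(-17112, Pow(Add(1717, Rational(1, 113)), -1)), 26927) = Add(Mul(-17112, Pow(Rational(194022, 113), -1)), 26927) = Add(Mul(-17112, Rational(113, 194022)), 26927) = Add(Rational(-322276, 32337), 26927) = Rational(870416123, 32337)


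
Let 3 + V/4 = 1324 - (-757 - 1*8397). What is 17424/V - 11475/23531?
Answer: -17699589/246487225 ≈ -0.071807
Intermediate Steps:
V = 41900 (V = -12 + 4*(1324 - (-757 - 1*8397)) = -12 + 4*(1324 - (-757 - 8397)) = -12 + 4*(1324 - 1*(-9154)) = -12 + 4*(1324 + 9154) = -12 + 4*10478 = -12 + 41912 = 41900)
17424/V - 11475/23531 = 17424/41900 - 11475/23531 = 17424*(1/41900) - 11475*1/23531 = 4356/10475 - 11475/23531 = -17699589/246487225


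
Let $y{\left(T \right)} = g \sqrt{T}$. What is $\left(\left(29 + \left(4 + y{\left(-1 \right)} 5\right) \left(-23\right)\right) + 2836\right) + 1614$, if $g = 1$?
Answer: $4387 - 115 i \approx 4387.0 - 115.0 i$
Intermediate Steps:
$y{\left(T \right)} = \sqrt{T}$ ($y{\left(T \right)} = 1 \sqrt{T} = \sqrt{T}$)
$\left(\left(29 + \left(4 + y{\left(-1 \right)} 5\right) \left(-23\right)\right) + 2836\right) + 1614 = \left(\left(29 + \left(4 + \sqrt{-1} \cdot 5\right) \left(-23\right)\right) + 2836\right) + 1614 = \left(\left(29 + \left(4 + i 5\right) \left(-23\right)\right) + 2836\right) + 1614 = \left(\left(29 + \left(4 + 5 i\right) \left(-23\right)\right) + 2836\right) + 1614 = \left(\left(29 - \left(92 + 115 i\right)\right) + 2836\right) + 1614 = \left(\left(-63 - 115 i\right) + 2836\right) + 1614 = \left(2773 - 115 i\right) + 1614 = 4387 - 115 i$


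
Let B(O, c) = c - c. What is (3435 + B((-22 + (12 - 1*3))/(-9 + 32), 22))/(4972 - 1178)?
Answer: 3435/3794 ≈ 0.90538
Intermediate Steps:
B(O, c) = 0
(3435 + B((-22 + (12 - 1*3))/(-9 + 32), 22))/(4972 - 1178) = (3435 + 0)/(4972 - 1178) = 3435/3794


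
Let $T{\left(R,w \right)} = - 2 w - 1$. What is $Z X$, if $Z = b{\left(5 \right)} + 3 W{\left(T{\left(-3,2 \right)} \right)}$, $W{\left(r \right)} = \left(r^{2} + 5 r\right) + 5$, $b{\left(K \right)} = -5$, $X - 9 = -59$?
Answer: $-500$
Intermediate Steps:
$X = -50$ ($X = 9 - 59 = -50$)
$T{\left(R,w \right)} = -1 - 2 w$
$W{\left(r \right)} = 5 + r^{2} + 5 r$
$Z = 10$ ($Z = -5 + 3 \left(5 + \left(-1 - 4\right)^{2} + 5 \left(-1 - 4\right)\right) = -5 + 3 \left(5 + \left(-5\right)^{2} + 5 \left(-5\right)\right) = -5 + 3 \left(5 + 25 - 25\right) = -5 + 3 \cdot 5 = -5 + 15 = 10$)
$Z X = 10 \left(-50\right) = -500$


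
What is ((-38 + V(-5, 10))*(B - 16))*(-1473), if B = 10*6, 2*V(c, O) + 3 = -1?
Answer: 2592480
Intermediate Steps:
V(c, O) = -2 (V(c, O) = -3/2 + (½)*(-1) = -3/2 - ½ = -2)
B = 60
((-38 + V(-5, 10))*(B - 16))*(-1473) = ((-38 - 2)*(60 - 16))*(-1473) = -40*44*(-1473) = -1760*(-1473) = 2592480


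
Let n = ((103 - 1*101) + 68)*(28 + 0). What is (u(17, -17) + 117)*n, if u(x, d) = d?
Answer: 196000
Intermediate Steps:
n = 1960 (n = ((103 - 101) + 68)*28 = (2 + 68)*28 = 70*28 = 1960)
(u(17, -17) + 117)*n = (-17 + 117)*1960 = 100*1960 = 196000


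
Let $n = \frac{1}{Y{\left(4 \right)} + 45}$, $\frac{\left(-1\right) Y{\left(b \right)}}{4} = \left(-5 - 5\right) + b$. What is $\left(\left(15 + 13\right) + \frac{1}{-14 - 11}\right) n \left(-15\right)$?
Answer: $- \frac{699}{115} \approx -6.0783$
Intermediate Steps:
$Y{\left(b \right)} = 40 - 4 b$ ($Y{\left(b \right)} = - 4 \left(\left(-5 - 5\right) + b\right) = - 4 \left(-10 + b\right) = 40 - 4 b$)
$n = \frac{1}{69}$ ($n = \frac{1}{\left(40 - 16\right) + 45} = \frac{1}{24 + 45} = \frac{1}{69} \approx 0.014493$)
$\left(\left(15 + 13\right) + \frac{1}{-14 - 11}\right) n \left(-15\right) = \left(\left(15 + 13\right) + \frac{1}{-14 - 11}\right) \frac{1}{69} \left(-15\right) = \left(28 + \frac{1}{-25}\right) \frac{1}{69} \left(-15\right) = \left(28 - \frac{1}{25}\right) \frac{1}{69} \left(-15\right) = \frac{699}{25} \cdot \frac{1}{69} \left(-15\right) = \frac{233}{575} \left(-15\right) = - \frac{699}{115}$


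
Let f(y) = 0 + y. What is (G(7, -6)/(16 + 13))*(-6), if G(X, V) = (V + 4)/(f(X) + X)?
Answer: 6/203 ≈ 0.029557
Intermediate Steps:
f(y) = y
G(X, V) = (4 + V)/(2*X) (G(X, V) = (V + 4)/(X + X) = (4 + V)/((2*X)) = (4 + V)*(1/(2*X)) = (4 + V)/(2*X))
(G(7, -6)/(16 + 13))*(-6) = (((½)*(4 - 6)/7)/(16 + 13))*(-6) = (((½)*(⅐)*(-2))/29)*(-6) = ((1/29)*(-⅐))*(-6) = -1/203*(-6) = 6/203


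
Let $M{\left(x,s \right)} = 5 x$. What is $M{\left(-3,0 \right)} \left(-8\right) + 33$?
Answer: $153$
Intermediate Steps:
$M{\left(-3,0 \right)} \left(-8\right) + 33 = 5 \left(-3\right) \left(-8\right) + 33 = \left(-15\right) \left(-8\right) + 33 = 120 + 33 = 153$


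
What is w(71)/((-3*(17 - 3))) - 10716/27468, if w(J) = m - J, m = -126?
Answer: 19687/4578 ≈ 4.3003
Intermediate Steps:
w(J) = -126 - J
w(71)/((-3*(17 - 3))) - 10716/27468 = (-126 - 1*71)/((-3*(17 - 3))) - 10716/27468 = (-126 - 71)/((-3*14)) - 10716*1/27468 = -197/(-42) - 893/2289 = -197*(-1/42) - 893/2289 = 197/42 - 893/2289 = 19687/4578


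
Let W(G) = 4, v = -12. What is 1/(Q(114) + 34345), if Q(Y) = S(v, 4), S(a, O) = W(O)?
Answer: 1/34349 ≈ 2.9113e-5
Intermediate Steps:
S(a, O) = 4
Q(Y) = 4
1/(Q(114) + 34345) = 1/(4 + 34345) = 1/34349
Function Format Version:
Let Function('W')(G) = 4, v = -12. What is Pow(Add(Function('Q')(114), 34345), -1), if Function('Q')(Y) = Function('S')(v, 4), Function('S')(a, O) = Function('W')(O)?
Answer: Rational(1, 34349) ≈ 2.9113e-5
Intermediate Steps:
Function('S')(a, O) = 4
Function('Q')(Y) = 4
Pow(Add(Function('Q')(114), 34345), -1) = Pow(Add(4, 34345), -1) = Pow(34349, -1) = Rational(1, 34349)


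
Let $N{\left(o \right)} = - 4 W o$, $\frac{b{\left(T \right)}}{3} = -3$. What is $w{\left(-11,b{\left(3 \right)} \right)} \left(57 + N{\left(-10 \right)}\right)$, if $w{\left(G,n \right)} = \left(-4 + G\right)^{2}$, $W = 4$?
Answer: $48825$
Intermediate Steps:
$b{\left(T \right)} = -9$ ($b{\left(T \right)} = 3 \left(-3\right) = -9$)
$N{\left(o \right)} = - 16 o$ ($N{\left(o \right)} = \left(-4\right) 4 o = - 16 o$)
$w{\left(-11,b{\left(3 \right)} \right)} \left(57 + N{\left(-10 \right)}\right) = \left(-4 - 11\right)^{2} \left(57 - -160\right) = \left(-15\right)^{2} \left(57 + 160\right) = 225 \cdot 217 = 48825$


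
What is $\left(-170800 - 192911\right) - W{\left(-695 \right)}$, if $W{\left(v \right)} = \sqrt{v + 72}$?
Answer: $-363711 - i \sqrt{623} \approx -3.6371 \cdot 10^{5} - 24.96 i$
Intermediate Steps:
$W{\left(v \right)} = \sqrt{72 + v}$
$\left(-170800 - 192911\right) - W{\left(-695 \right)} = \left(-170800 - 192911\right) - \sqrt{72 - 695} = \left(-170800 - 192911\right) - \sqrt{-623} = -363711 - i \sqrt{623}$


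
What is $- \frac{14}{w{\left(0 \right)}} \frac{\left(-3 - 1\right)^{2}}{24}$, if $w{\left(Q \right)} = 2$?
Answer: $- \frac{14}{3} \approx -4.6667$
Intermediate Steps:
$- \frac{14}{w{\left(0 \right)}} \frac{\left(-3 - 1\right)^{2}}{24} = - \frac{14}{2} \frac{\left(-3 - 1\right)^{2}}{24} = \left(-14\right) \frac{1}{2} \left(-4\right)^{2} \cdot \frac{1}{24} = - 7 \cdot 16 \cdot \frac{1}{24} = \left(-7\right) \frac{2}{3} = - \frac{14}{3}$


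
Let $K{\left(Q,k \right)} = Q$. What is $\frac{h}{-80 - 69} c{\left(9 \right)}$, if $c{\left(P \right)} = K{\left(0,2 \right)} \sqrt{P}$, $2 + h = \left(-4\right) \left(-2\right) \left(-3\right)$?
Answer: $0$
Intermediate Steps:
$h = -26$ ($h = -2 + \left(-4\right) \left(-2\right) \left(-3\right) = -2 + 8 \left(-3\right) = -2 - 24 = -26$)
$c{\left(P \right)} = 0$ ($c{\left(P \right)} = 0 \sqrt{P} = 0$)
$\frac{h}{-80 - 69} c{\left(9 \right)} = - \frac{26}{-80 - 69} \cdot 0 = - \frac{26}{-149} \cdot 0 = \left(-26\right) \left(- \frac{1}{149}\right) 0 = \frac{26}{149} \cdot 0 = 0$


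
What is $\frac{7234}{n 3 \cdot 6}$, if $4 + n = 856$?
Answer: $\frac{3617}{7668} \approx 0.4717$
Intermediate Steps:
$n = 852$ ($n = -4 + 856 = 852$)
$\frac{7234}{n 3 \cdot 6} = \frac{7234}{852 \cdot 3 \cdot 6} = \frac{7234}{852 \cdot 18} = \frac{7234}{15336} = 7234 \cdot \frac{1}{15336} = \frac{3617}{7668}$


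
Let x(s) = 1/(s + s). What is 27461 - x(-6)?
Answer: 329533/12 ≈ 27461.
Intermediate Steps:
x(s) = 1/(2*s)
27461 - x(-6) = 27461 - 1/(2*(-6)) = 27461 - (-1)/(2*6) = 27461 - 1*(-1/12) = 27461 + 1/12 = 329533/12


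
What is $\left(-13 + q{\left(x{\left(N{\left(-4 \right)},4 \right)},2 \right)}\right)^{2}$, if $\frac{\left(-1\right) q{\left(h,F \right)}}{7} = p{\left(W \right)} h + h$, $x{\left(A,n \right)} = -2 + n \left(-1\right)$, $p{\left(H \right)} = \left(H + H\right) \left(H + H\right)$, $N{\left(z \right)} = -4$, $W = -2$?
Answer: $491401$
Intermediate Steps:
$p{\left(H \right)} = 4 H^{2}$ ($p{\left(H \right)} = 2 H 2 H = 4 H^{2}$)
$x{\left(A,n \right)} = -2 - n$
$q{\left(h,F \right)} = - 119 h$ ($q{\left(h,F \right)} = - 7 \left(4 \left(-2\right)^{2} h + h\right) = - 7 \left(4 \cdot 4 h + h\right) = - 7 \left(16 h + h\right) = - 7 \cdot 17 h = - 119 h$)
$\left(-13 + q{\left(x{\left(N{\left(-4 \right)},4 \right)},2 \right)}\right)^{2} = \left(-13 - 119 \left(-2 - 4\right)\right)^{2} = \left(-13 - -714\right)^{2} = \left(-13 + 714\right)^{2} = 701^{2} = 491401$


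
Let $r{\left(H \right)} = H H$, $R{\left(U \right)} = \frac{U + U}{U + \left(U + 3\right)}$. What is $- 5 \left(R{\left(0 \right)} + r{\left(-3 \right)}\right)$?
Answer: $-45$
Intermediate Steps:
$R{\left(U \right)} = \frac{2 U}{3 + 2 U}$ ($R{\left(U \right)} = \frac{2 U}{U + \left(3 + U\right)} = \frac{2 U}{3 + 2 U}$)
$r{\left(H \right)} = H^{2}$
$- 5 \left(R{\left(0 \right)} + r{\left(-3 \right)}\right) = - 5 \left(2 \cdot 0 \frac{1}{3 + 2 \cdot 0} + \left(-3\right)^{2}\right) = - 5 \left(2 \cdot 0 \frac{1}{3 + 0} + 9\right) = - 5 \left(2 \cdot 0 \cdot \frac{1}{3} + 9\right) = - 5 \left(0 + 9\right) = \left(-5\right) 9 = -45$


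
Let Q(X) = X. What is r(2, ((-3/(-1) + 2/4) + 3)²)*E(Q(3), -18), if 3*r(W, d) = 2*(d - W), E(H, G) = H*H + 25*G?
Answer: -23667/2 ≈ -11834.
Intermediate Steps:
E(H, G) = H² + 25*G
r(W, d) = -2*W/3 + 2*d/3 (r(W, d) = (2*(d - W))/3 = (-2*W + 2*d)/3 = -2*W/3 + 2*d/3)
r(2, ((-3/(-1) + 2/4) + 3)²)*E(Q(3), -18) = (-⅔*2 + 2*((-3/(-1) + 2/4) + 3)²/3)*(3² + 25*(-18)) = (-4/3 + 2*((-3*(-1) + 2*(¼)) + 3)²/3)*(9 - 450) = (-4/3 + 2*((3 + ½) + 3)²/3)*(-441) = (-4/3 + 2*(7/2 + 3)²/3)*(-441) = (-4/3 + 2*(13/2)²/3)*(-441) = (-4/3 + (⅔)*(169/4))*(-441) = (-4/3 + 169/6)*(-441) = (161/6)*(-441) = -23667/2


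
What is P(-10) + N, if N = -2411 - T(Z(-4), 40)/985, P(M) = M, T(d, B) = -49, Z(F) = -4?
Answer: -2384636/985 ≈ -2420.9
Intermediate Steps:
N = -2374786/985 (N = -2411 - (-49)/985 = -2411 - 1*(-49/985) = -2411 + 49/985 = -2374786/985 ≈ -2410.9)
P(-10) + N = -10 - 2374786/985 = -2384636/985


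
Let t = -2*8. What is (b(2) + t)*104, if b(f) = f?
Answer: -1456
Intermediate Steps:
t = -16
(b(2) + t)*104 = (2 - 16)*104 = -14*104 = -1456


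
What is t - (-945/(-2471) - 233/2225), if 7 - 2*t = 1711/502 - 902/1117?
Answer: 1692829716907/880829003900 ≈ 1.9219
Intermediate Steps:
t = 2466755/1121468 (t = 7/2 - (1711/502 - 902/1117)/2 = 7/2 - ½*1458383/560734 = 7/2 - 1458383/1121468 = 2466755/1121468 ≈ 2.1996)
t - (-945/(-2471) - 233/2225) = 2466755/1121468 - (-945/(-2471) - 233/2225) = 2466755/1121468 - (-945*(-1/2471) - 233*1/2225) = 2466755/1121468 - (135/353 - 233/2225) = 2466755/1121468 - 1*218126/785425 = 2466755/1121468 - 218126/785425 = 1692829716907/880829003900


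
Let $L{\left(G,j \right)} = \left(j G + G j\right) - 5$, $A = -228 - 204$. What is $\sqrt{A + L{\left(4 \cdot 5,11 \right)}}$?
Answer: $\sqrt{3} \approx 1.732$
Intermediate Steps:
$A = -432$ ($A = -228 - 204 = -432$)
$L{\left(G,j \right)} = -5 + 2 G j$ ($L{\left(G,j \right)} = \left(G j + G j\right) - 5 = 2 G j - 5 = -5 + 2 G j$)
$\sqrt{A + L{\left(4 \cdot 5,11 \right)}} = \sqrt{-432 - \left(5 - 2 \cdot 4 \cdot 5 \cdot 11\right)} = \sqrt{-432 - \left(5 - 440\right)} = \sqrt{-432 + \left(-5 + 440\right)} = \sqrt{-432 + 435} = \sqrt{3}$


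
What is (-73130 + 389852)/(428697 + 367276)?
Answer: 316722/795973 ≈ 0.39791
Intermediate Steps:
(-73130 + 389852)/(428697 + 367276) = 316722/795973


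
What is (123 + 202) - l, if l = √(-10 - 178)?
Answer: 325 - 2*I*√47 ≈ 325.0 - 13.711*I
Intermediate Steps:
l = 2*I*√47 (l = √(-188) = 2*I*√47 ≈ 13.711*I)
(123 + 202) - l = (123 + 202) - 2*I*√47 = 325 - 2*I*√47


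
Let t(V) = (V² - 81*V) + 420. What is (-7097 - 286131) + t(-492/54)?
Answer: -23650946/81 ≈ -2.9199e+5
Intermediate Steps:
t(V) = 420 + V² - 81*V
(-7097 - 286131) + t(-492/54) = (-7097 - 286131) + (420 + (-492/54)² - (-39852)/54) = -293228 + (420 + (-492*1/54)² - (-39852)/54) = -293228 + (420 + (-82/9)² - 81*(-82/9)) = -293228 + (420 + 6724/81 + 738) = -293228 + 100522/81 = -23650946/81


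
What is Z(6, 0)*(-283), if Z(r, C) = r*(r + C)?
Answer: -10188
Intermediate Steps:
Z(r, C) = r*(C + r)
Z(6, 0)*(-283) = (6*(0 + 6))*(-283) = (6*6)*(-283) = 36*(-283) = -10188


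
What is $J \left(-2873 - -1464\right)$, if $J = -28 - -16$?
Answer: $16908$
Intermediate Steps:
$J = -12$ ($J = -28 + 16 = -12$)
$J \left(-2873 - -1464\right) = - 12 \left(-2873 - -1464\right) = - 12 \left(-2873 + 1464\right) = \left(-12\right) \left(-1409\right) = 16908$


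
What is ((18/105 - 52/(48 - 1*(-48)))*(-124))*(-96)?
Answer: -154256/35 ≈ -4407.3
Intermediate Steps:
((18/105 - 52/(48 - 1*(-48)))*(-124))*(-96) = ((18*(1/105) - 52/(48 + 48))*(-124))*(-96) = ((6/35 - 52/96)*(-124))*(-96) = ((6/35 - 52*1/96)*(-124))*(-96) = ((6/35 - 13/24)*(-124))*(-96) = -311/840*(-124)*(-96) = (9641/210)*(-96) = -154256/35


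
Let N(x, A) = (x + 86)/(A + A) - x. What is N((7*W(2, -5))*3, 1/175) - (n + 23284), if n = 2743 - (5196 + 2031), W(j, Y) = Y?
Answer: -40715/2 ≈ -20358.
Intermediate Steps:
n = -4484 (n = 2743 - 1*7227 = 2743 - 7227 = -4484)
N(x, A) = -x + (86 + x)/(2*A) (N(x, A) = (86 + x)/((2*A)) - x = (86 + x)*(1/(2*A)) - x = (86 + x)/(2*A) - x = -x + (86 + x)/(2*A))
N((7*W(2, -5))*3, 1/175) - (n + 23284) = (43 + ((7*(-5))*3)/2 - 1*(7*(-5))*3/175)/(1/175) - (-4484 + 23284) = (43 + (-35*3)/2 - 1*1/175*(-35*3))/(1/175) - 1*18800 = 175*(43 + (1/2)*(-105) - 1*1/175*(-105)) - 18800 = 175*(43 - 105/2 + 3/5) - 18800 = 175*(-89/10) - 18800 = -3115/2 - 18800 = -40715/2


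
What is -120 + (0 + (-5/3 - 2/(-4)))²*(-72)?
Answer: -218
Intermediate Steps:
-120 + (0 + (-5/3 - 2/(-4)))²*(-72) = -120 + (0 + (-5*⅓ - 2*(-¼)))²*(-72) = -120 + (0 + (-5/3 + ½))²*(-72) = -120 + (0 - 7/6)²*(-72) = -120 + (-7/6)²*(-72) = -120 + (49/36)*(-72) = -120 - 98 = -218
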